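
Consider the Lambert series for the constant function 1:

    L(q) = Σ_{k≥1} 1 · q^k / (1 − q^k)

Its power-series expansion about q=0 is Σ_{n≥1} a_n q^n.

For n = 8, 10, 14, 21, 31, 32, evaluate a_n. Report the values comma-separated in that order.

4, 4, 4, 4, 2, 6

n=8: 8·1 4·2 2·4 1·8  f→[1+1+1+1]=4
[q^10] f(1)=1,f(2)=1,f(5)=1,f(10)=1 ⇒ 4
d|14:{14,7,2,1}  Σf=1+1+1+1=4
d|21:{21,7,3,1}  Σf=1+1+1+1=4
n=31: 1·31 31·1  f→[1+1]=2
[q^32] f(1)=1,f(2)=1,f(4)=1,f(8)=1,f(16)=1,f(32)=1 ⇒ 6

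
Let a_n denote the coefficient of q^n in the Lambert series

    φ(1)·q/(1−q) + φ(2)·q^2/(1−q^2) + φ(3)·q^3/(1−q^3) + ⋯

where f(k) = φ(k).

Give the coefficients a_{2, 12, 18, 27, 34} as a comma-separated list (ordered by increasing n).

n=2: 2·1 1·2  φ→[1+1]=2
q^12  k|12↦φ(k): 12:4 6:2 4:2 3:2 2:1 1:1  a_12=12
q^18  k|18↦φ(k): 1:1 2:1 3:2 6:2 9:6 18:6  a_18=18
[q^27] φ(1)=1,φ(3)=2,φ(9)=6,φ(27)=18 ⇒ 27
n=34: 34·1 17·2 2·17 1·34  φ→[16+16+1+1]=34

2, 12, 18, 27, 34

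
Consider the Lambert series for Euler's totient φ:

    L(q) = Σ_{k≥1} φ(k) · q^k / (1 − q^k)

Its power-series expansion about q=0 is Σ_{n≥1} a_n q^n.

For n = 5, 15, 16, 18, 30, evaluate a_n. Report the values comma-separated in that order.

q^5  k|5↦φ(k): 5:4 1:1  a_5=5
q^15  k|15↦φ(k): 15:8 5:4 3:2 1:1  a_15=15
q^16  k|16↦φ(k): 16:8 8:4 4:2 2:1 1:1  a_16=16
n=18: 1·18 2·9 3·6 6·3 9·2 18·1  φ→[1+1+2+2+6+6]=18
[q^30] φ(30)=8,φ(15)=8,φ(10)=4,φ(6)=2,φ(5)=4,φ(3)=2,φ(2)=1,φ(1)=1 ⇒ 30

5, 15, 16, 18, 30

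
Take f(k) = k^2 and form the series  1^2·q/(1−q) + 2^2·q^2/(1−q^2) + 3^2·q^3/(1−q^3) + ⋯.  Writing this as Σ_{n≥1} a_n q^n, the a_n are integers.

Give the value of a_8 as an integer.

a_8 = 85

[q^8] f(8)=64,f(4)=16,f(2)=4,f(1)=1 ⇒ 85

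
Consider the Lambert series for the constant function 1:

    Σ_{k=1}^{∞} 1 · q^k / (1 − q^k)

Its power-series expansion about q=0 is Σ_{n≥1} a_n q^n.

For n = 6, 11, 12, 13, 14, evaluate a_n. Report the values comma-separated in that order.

4, 2, 6, 2, 4

d|6:{1,2,3,6}  Σf=1+1+1+1=4
n=11: 1·11 11·1  f→[1+1]=2
[q^12] f(12)=1,f(6)=1,f(4)=1,f(3)=1,f(2)=1,f(1)=1 ⇒ 6
[q^13] f(13)=1,f(1)=1 ⇒ 2
d|14:{1,2,7,14}  Σf=1+1+1+1=4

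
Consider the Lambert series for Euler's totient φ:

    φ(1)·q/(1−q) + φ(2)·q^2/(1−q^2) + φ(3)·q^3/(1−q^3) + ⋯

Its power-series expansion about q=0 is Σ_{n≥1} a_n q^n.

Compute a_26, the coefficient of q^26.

n=26: 1·26 2·13 13·2 26·1  φ→[1+1+12+12]=26

a_26 = 26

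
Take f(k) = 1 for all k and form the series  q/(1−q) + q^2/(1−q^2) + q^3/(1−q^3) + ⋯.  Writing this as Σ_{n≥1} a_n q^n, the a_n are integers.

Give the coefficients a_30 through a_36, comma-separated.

[q^30] f(30)=1,f(15)=1,f(10)=1,f(6)=1,f(5)=1,f(3)=1,f(2)=1,f(1)=1 ⇒ 8
n=31: 31·1 1·31  f→[1+1]=2
[q^32] f(1)=1,f(2)=1,f(4)=1,f(8)=1,f(16)=1,f(32)=1 ⇒ 6
n=33: 1·33 3·11 11·3 33·1  f→[1+1+1+1]=4
[q^34] f(34)=1,f(17)=1,f(2)=1,f(1)=1 ⇒ 4
d|35:{1,5,7,35}  Σf=1+1+1+1=4
n=36: 36·1 18·2 12·3 9·4 6·6 4·9 3·12 2·18 1·36  f→[1+1+1+1+1+1+1+1+1]=9

8, 2, 6, 4, 4, 4, 9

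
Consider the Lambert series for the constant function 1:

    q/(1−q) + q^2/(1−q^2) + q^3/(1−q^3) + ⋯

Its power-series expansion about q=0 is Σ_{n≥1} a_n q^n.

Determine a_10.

a_10 = 4

n=10: 1·10 2·5 5·2 10·1  f→[1+1+1+1]=4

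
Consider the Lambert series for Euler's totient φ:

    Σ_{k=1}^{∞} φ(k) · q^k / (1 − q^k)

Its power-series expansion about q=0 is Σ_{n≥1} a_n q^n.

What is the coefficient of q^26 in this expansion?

q^26  k|26↦φ(k): 26:12 13:12 2:1 1:1  a_26=26

a_26 = 26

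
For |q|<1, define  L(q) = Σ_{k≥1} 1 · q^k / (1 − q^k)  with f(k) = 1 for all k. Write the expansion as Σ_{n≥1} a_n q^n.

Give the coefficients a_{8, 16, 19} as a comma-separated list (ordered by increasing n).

4, 5, 2

[q^8] f(1)=1,f(2)=1,f(4)=1,f(8)=1 ⇒ 4
d|16:{16,8,4,2,1}  Σf=1+1+1+1+1=5
[q^19] f(1)=1,f(19)=1 ⇒ 2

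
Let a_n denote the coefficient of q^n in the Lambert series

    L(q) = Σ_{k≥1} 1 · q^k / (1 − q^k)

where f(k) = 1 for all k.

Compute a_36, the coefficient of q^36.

a_36 = 9

[q^36] f(1)=1,f(2)=1,f(3)=1,f(4)=1,f(6)=1,f(9)=1,f(12)=1,f(18)=1,f(36)=1 ⇒ 9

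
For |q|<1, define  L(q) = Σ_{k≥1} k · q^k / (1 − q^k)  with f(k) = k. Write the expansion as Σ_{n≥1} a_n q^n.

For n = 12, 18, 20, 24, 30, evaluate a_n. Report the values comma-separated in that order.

28, 39, 42, 60, 72

d|12:{1,2,3,4,6,12}  Σf=1+2+3+4+6+12=28
d|18:{18,9,6,3,2,1}  Σf=18+9+6+3+2+1=39
d|20:{20,10,5,4,2,1}  Σf=20+10+5+4+2+1=42
d|24:{1,2,3,4,6,8,12,24}  Σf=1+2+3+4+6+8+12+24=60
n=30: 30·1 15·2 10·3 6·5 5·6 3·10 2·15 1·30  f→[30+15+10+6+5+3+2+1]=72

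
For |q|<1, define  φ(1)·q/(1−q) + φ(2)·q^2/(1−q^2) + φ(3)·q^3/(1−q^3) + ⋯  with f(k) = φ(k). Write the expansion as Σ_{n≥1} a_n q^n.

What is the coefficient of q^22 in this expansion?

d|22:{22,11,2,1}  Σφ=10+10+1+1=22

a_22 = 22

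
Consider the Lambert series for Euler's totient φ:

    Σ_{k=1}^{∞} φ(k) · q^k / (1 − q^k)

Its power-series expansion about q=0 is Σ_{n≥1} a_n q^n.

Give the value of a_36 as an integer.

d|36:{1,2,3,4,6,9,12,18,36}  Σφ=1+1+2+2+2+6+4+6+12=36

a_36 = 36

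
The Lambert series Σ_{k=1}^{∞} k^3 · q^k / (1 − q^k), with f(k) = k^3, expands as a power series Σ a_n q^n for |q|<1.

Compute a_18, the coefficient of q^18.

n=18: 1·18 2·9 3·6 6·3 9·2 18·1  f→[1+8+27+216+729+5832]=6813

a_18 = 6813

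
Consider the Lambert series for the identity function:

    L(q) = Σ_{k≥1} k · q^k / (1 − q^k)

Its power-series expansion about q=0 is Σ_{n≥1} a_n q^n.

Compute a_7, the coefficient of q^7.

q^7  k|7↦f(k): 1:1 7:7  a_7=8

a_7 = 8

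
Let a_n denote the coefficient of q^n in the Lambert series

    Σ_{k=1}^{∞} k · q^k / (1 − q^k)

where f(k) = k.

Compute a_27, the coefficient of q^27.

d|27:{1,3,9,27}  Σf=1+3+9+27=40

a_27 = 40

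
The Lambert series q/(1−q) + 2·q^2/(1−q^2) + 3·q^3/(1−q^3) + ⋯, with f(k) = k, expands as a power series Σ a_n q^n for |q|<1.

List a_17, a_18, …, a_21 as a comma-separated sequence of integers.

18, 39, 20, 42, 32

n=17: 17·1 1·17  f→[17+1]=18
n=18: 18·1 9·2 6·3 3·6 2·9 1·18  f→[18+9+6+3+2+1]=39
q^19  k|19↦f(k): 19:19 1:1  a_19=20
[q^20] f(1)=1,f(2)=2,f(4)=4,f(5)=5,f(10)=10,f(20)=20 ⇒ 42
q^21  k|21↦f(k): 1:1 3:3 7:7 21:21  a_21=32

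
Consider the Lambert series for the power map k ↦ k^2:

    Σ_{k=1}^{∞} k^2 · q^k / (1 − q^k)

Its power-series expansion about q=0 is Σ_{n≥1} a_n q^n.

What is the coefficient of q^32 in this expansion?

a_32 = 1365

[q^32] f(32)=1024,f(16)=256,f(8)=64,f(4)=16,f(2)=4,f(1)=1 ⇒ 1365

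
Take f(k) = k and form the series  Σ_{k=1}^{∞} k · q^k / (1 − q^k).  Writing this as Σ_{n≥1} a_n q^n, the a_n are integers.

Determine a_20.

a_20 = 42

d|20:{20,10,5,4,2,1}  Σf=20+10+5+4+2+1=42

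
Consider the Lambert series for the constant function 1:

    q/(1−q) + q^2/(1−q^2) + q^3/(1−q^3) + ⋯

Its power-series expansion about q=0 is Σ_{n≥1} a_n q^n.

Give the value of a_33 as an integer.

d|33:{1,3,11,33}  Σf=1+1+1+1=4

a_33 = 4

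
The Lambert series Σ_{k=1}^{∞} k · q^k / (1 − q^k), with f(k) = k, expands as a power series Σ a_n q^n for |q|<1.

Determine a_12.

a_12 = 28

[q^12] f(12)=12,f(6)=6,f(4)=4,f(3)=3,f(2)=2,f(1)=1 ⇒ 28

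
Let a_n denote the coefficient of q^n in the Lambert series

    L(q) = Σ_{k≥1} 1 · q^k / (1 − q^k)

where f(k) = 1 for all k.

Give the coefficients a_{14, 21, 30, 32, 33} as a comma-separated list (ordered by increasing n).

n=14: 1·14 2·7 7·2 14·1  f→[1+1+1+1]=4
q^21  k|21↦f(k): 21:1 7:1 3:1 1:1  a_21=4
d|30:{1,2,3,5,6,10,15,30}  Σf=1+1+1+1+1+1+1+1=8
d|32:{32,16,8,4,2,1}  Σf=1+1+1+1+1+1=6
q^33  k|33↦f(k): 33:1 11:1 3:1 1:1  a_33=4

4, 4, 8, 6, 4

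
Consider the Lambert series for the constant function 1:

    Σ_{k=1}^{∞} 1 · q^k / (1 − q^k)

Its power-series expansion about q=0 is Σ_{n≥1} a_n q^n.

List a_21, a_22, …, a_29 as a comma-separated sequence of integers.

4, 4, 2, 8, 3, 4, 4, 6, 2

d|21:{1,3,7,21}  Σf=1+1+1+1=4
d|22:{1,2,11,22}  Σf=1+1+1+1=4
q^23  k|23↦f(k): 23:1 1:1  a_23=2
d|24:{24,12,8,6,4,3,2,1}  Σf=1+1+1+1+1+1+1+1=8
d|25:{1,5,25}  Σf=1+1+1=3
[q^26] f(26)=1,f(13)=1,f(2)=1,f(1)=1 ⇒ 4
d|27:{27,9,3,1}  Σf=1+1+1+1=4
n=28: 1·28 2·14 4·7 7·4 14·2 28·1  f→[1+1+1+1+1+1]=6
[q^29] f(1)=1,f(29)=1 ⇒ 2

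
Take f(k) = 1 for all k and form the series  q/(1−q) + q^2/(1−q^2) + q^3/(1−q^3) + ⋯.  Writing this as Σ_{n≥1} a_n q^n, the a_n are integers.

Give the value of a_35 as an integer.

[q^35] f(1)=1,f(5)=1,f(7)=1,f(35)=1 ⇒ 4

a_35 = 4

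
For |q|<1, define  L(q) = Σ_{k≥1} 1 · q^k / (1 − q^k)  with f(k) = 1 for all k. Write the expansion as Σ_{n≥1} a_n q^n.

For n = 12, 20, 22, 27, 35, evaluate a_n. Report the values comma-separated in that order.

n=12: 1·12 2·6 3·4 4·3 6·2 12·1  f→[1+1+1+1+1+1]=6
n=20: 1·20 2·10 4·5 5·4 10·2 20·1  f→[1+1+1+1+1+1]=6
[q^22] f(22)=1,f(11)=1,f(2)=1,f(1)=1 ⇒ 4
q^27  k|27↦f(k): 1:1 3:1 9:1 27:1  a_27=4
q^35  k|35↦f(k): 1:1 5:1 7:1 35:1  a_35=4

6, 6, 4, 4, 4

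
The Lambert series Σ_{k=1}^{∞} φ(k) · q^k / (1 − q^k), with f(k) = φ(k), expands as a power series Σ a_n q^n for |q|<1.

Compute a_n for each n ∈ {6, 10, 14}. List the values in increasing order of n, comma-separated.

n=6: 6·1 3·2 2·3 1·6  φ→[2+2+1+1]=6
d|10:{1,2,5,10}  Σφ=1+1+4+4=10
q^14  k|14↦φ(k): 14:6 7:6 2:1 1:1  a_14=14

6, 10, 14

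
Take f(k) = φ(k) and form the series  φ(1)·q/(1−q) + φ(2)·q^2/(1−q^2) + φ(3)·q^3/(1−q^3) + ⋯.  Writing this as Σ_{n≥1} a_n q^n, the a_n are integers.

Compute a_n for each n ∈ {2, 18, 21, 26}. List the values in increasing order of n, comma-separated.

n=2: 1·2 2·1  φ→[1+1]=2
d|18:{18,9,6,3,2,1}  Σφ=6+6+2+2+1+1=18
q^21  k|21↦φ(k): 1:1 3:2 7:6 21:12  a_21=21
[q^26] φ(1)=1,φ(2)=1,φ(13)=12,φ(26)=12 ⇒ 26

2, 18, 21, 26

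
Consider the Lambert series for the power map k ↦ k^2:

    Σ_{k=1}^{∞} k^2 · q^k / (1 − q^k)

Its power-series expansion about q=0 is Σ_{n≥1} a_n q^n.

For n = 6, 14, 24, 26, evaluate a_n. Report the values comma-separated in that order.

50, 250, 850, 850

q^6  k|6↦f(k): 6:36 3:9 2:4 1:1  a_6=50
[q^14] f(14)=196,f(7)=49,f(2)=4,f(1)=1 ⇒ 250
d|24:{1,2,3,4,6,8,12,24}  Σf=1+4+9+16+36+64+144+576=850
d|26:{26,13,2,1}  Σf=676+169+4+1=850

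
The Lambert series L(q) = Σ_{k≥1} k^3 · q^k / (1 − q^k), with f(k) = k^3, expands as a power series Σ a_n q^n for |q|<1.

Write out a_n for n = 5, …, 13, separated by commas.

n=5: 5·1 1·5  f→[125+1]=126
[q^6] f(1)=1,f(2)=8,f(3)=27,f(6)=216 ⇒ 252
n=7: 1·7 7·1  f→[1+343]=344
n=8: 8·1 4·2 2·4 1·8  f→[512+64+8+1]=585
q^9  k|9↦f(k): 1:1 3:27 9:729  a_9=757
n=10: 10·1 5·2 2·5 1·10  f→[1000+125+8+1]=1134
[q^11] f(11)=1331,f(1)=1 ⇒ 1332
n=12: 1·12 2·6 3·4 4·3 6·2 12·1  f→[1+8+27+64+216+1728]=2044
n=13: 13·1 1·13  f→[2197+1]=2198

126, 252, 344, 585, 757, 1134, 1332, 2044, 2198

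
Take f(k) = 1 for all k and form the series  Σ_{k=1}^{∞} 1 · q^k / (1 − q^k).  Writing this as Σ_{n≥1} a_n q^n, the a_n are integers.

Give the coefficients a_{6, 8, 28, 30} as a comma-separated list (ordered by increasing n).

4, 4, 6, 8

n=6: 1·6 2·3 3·2 6·1  f→[1+1+1+1]=4
[q^8] f(1)=1,f(2)=1,f(4)=1,f(8)=1 ⇒ 4
n=28: 28·1 14·2 7·4 4·7 2·14 1·28  f→[1+1+1+1+1+1]=6
q^30  k|30↦f(k): 30:1 15:1 10:1 6:1 5:1 3:1 2:1 1:1  a_30=8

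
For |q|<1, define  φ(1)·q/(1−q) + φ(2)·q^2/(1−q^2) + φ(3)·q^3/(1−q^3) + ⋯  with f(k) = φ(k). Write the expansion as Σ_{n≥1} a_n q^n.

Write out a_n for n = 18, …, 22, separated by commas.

q^18  k|18↦φ(k): 18:6 9:6 6:2 3:2 2:1 1:1  a_18=18
q^19  k|19↦φ(k): 1:1 19:18  a_19=19
n=20: 20·1 10·2 5·4 4·5 2·10 1·20  φ→[8+4+4+2+1+1]=20
n=21: 21·1 7·3 3·7 1·21  φ→[12+6+2+1]=21
q^22  k|22↦φ(k): 1:1 2:1 11:10 22:10  a_22=22

18, 19, 20, 21, 22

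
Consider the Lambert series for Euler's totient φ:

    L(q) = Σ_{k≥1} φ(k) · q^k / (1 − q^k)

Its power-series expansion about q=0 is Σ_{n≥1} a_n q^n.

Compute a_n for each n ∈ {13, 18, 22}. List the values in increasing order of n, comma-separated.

[q^13] φ(1)=1,φ(13)=12 ⇒ 13
d|18:{1,2,3,6,9,18}  Σφ=1+1+2+2+6+6=18
d|22:{22,11,2,1}  Σφ=10+10+1+1=22

13, 18, 22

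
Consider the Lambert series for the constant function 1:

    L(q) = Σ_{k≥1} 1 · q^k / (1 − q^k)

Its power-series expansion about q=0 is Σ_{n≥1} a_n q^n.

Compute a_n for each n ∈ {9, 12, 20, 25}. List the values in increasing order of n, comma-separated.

3, 6, 6, 3

[q^9] f(1)=1,f(3)=1,f(9)=1 ⇒ 3
[q^12] f(12)=1,f(6)=1,f(4)=1,f(3)=1,f(2)=1,f(1)=1 ⇒ 6
q^20  k|20↦f(k): 1:1 2:1 4:1 5:1 10:1 20:1  a_20=6
n=25: 25·1 5·5 1·25  f→[1+1+1]=3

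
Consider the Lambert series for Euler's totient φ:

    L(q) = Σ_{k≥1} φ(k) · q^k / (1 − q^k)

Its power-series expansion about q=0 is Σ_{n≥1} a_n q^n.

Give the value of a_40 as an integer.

[q^40] φ(1)=1,φ(2)=1,φ(4)=2,φ(5)=4,φ(8)=4,φ(10)=4,φ(20)=8,φ(40)=16 ⇒ 40

a_40 = 40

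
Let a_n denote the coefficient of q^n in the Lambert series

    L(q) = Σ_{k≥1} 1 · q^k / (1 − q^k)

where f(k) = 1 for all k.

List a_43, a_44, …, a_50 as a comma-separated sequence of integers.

[q^43] f(1)=1,f(43)=1 ⇒ 2
q^44  k|44↦f(k): 1:1 2:1 4:1 11:1 22:1 44:1  a_44=6
[q^45] f(45)=1,f(15)=1,f(9)=1,f(5)=1,f(3)=1,f(1)=1 ⇒ 6
q^46  k|46↦f(k): 1:1 2:1 23:1 46:1  a_46=4
[q^47] f(1)=1,f(47)=1 ⇒ 2
n=48: 48·1 24·2 16·3 12·4 8·6 6·8 4·12 3·16 2·24 1·48  f→[1+1+1+1+1+1+1+1+1+1]=10
d|49:{1,7,49}  Σf=1+1+1=3
d|50:{50,25,10,5,2,1}  Σf=1+1+1+1+1+1=6

2, 6, 6, 4, 2, 10, 3, 6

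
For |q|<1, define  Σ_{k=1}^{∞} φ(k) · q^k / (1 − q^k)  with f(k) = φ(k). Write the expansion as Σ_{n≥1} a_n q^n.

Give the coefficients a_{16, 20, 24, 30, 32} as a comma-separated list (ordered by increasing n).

n=16: 1·16 2·8 4·4 8·2 16·1  φ→[1+1+2+4+8]=16
d|20:{1,2,4,5,10,20}  Σφ=1+1+2+4+4+8=20
d|24:{1,2,3,4,6,8,12,24}  Σφ=1+1+2+2+2+4+4+8=24
n=30: 30·1 15·2 10·3 6·5 5·6 3·10 2·15 1·30  φ→[8+8+4+2+4+2+1+1]=30
d|32:{1,2,4,8,16,32}  Σφ=1+1+2+4+8+16=32

16, 20, 24, 30, 32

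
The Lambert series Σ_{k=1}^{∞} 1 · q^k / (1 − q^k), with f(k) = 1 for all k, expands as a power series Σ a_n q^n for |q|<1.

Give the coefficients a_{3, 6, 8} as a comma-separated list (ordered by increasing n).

[q^3] f(1)=1,f(3)=1 ⇒ 2
q^6  k|6↦f(k): 6:1 3:1 2:1 1:1  a_6=4
q^8  k|8↦f(k): 1:1 2:1 4:1 8:1  a_8=4

2, 4, 4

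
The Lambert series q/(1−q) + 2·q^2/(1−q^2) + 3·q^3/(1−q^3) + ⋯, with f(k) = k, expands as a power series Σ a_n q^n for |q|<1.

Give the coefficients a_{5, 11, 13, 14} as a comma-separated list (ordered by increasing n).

q^5  k|5↦f(k): 5:5 1:1  a_5=6
d|11:{1,11}  Σf=1+11=12
n=13: 1·13 13·1  f→[1+13]=14
d|14:{14,7,2,1}  Σf=14+7+2+1=24

6, 12, 14, 24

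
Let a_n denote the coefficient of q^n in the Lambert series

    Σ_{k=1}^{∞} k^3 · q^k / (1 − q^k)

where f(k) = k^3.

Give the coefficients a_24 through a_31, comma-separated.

16380, 15751, 19782, 20440, 25112, 24390, 31752, 29792

d|24:{24,12,8,6,4,3,2,1}  Σf=13824+1728+512+216+64+27+8+1=16380
q^25  k|25↦f(k): 25:15625 5:125 1:1  a_25=15751
[q^26] f(26)=17576,f(13)=2197,f(2)=8,f(1)=1 ⇒ 19782
d|27:{1,3,9,27}  Σf=1+27+729+19683=20440
d|28:{1,2,4,7,14,28}  Σf=1+8+64+343+2744+21952=25112
[q^29] f(29)=24389,f(1)=1 ⇒ 24390
[q^30] f(30)=27000,f(15)=3375,f(10)=1000,f(6)=216,f(5)=125,f(3)=27,f(2)=8,f(1)=1 ⇒ 31752
d|31:{1,31}  Σf=1+29791=29792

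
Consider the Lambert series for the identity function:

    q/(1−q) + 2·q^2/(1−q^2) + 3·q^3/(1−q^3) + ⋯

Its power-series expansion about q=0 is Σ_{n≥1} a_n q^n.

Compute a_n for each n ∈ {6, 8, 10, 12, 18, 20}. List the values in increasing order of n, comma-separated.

12, 15, 18, 28, 39, 42

n=6: 1·6 2·3 3·2 6·1  f→[1+2+3+6]=12
q^8  k|8↦f(k): 1:1 2:2 4:4 8:8  a_8=15
n=10: 10·1 5·2 2·5 1·10  f→[10+5+2+1]=18
n=12: 1·12 2·6 3·4 4·3 6·2 12·1  f→[1+2+3+4+6+12]=28
[q^18] f(18)=18,f(9)=9,f(6)=6,f(3)=3,f(2)=2,f(1)=1 ⇒ 39
n=20: 20·1 10·2 5·4 4·5 2·10 1·20  f→[20+10+5+4+2+1]=42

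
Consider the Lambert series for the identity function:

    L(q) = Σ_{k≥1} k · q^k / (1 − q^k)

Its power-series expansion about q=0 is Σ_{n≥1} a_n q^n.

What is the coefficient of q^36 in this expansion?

a_36 = 91

q^36  k|36↦f(k): 1:1 2:2 3:3 4:4 6:6 9:9 12:12 18:18 36:36  a_36=91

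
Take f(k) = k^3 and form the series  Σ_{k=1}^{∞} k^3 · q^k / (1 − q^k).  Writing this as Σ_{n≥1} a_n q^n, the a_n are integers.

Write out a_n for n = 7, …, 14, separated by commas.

n=7: 1·7 7·1  f→[1+343]=344
n=8: 1·8 2·4 4·2 8·1  f→[1+8+64+512]=585
[q^9] f(1)=1,f(3)=27,f(9)=729 ⇒ 757
d|10:{10,5,2,1}  Σf=1000+125+8+1=1134
n=11: 11·1 1·11  f→[1331+1]=1332
d|12:{1,2,3,4,6,12}  Σf=1+8+27+64+216+1728=2044
d|13:{1,13}  Σf=1+2197=2198
q^14  k|14↦f(k): 1:1 2:8 7:343 14:2744  a_14=3096

344, 585, 757, 1134, 1332, 2044, 2198, 3096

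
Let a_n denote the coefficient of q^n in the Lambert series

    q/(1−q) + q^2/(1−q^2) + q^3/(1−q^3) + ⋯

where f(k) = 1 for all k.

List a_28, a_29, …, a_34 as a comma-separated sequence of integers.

q^28  k|28↦f(k): 1:1 2:1 4:1 7:1 14:1 28:1  a_28=6
n=29: 1·29 29·1  f→[1+1]=2
d|30:{1,2,3,5,6,10,15,30}  Σf=1+1+1+1+1+1+1+1=8
q^31  k|31↦f(k): 31:1 1:1  a_31=2
[q^32] f(1)=1,f(2)=1,f(4)=1,f(8)=1,f(16)=1,f(32)=1 ⇒ 6
d|33:{1,3,11,33}  Σf=1+1+1+1=4
d|34:{1,2,17,34}  Σf=1+1+1+1=4

6, 2, 8, 2, 6, 4, 4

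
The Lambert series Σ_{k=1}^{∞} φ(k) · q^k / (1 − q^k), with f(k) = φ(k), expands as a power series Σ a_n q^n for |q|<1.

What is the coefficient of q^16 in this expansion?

[q^16] φ(16)=8,φ(8)=4,φ(4)=2,φ(2)=1,φ(1)=1 ⇒ 16

a_16 = 16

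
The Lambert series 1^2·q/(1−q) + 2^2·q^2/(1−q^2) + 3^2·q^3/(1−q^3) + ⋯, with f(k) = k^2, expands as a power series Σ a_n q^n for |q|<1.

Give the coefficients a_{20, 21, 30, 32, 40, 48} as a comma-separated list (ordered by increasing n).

546, 500, 1300, 1365, 2210, 3410

[q^20] f(20)=400,f(10)=100,f(5)=25,f(4)=16,f(2)=4,f(1)=1 ⇒ 546
n=21: 21·1 7·3 3·7 1·21  f→[441+49+9+1]=500
q^30  k|30↦f(k): 30:900 15:225 10:100 6:36 5:25 3:9 2:4 1:1  a_30=1300
n=32: 32·1 16·2 8·4 4·8 2·16 1·32  f→[1024+256+64+16+4+1]=1365
d|40:{40,20,10,8,5,4,2,1}  Σf=1600+400+100+64+25+16+4+1=2210
d|48:{1,2,3,4,6,8,12,16,24,48}  Σf=1+4+9+16+36+64+144+256+576+2304=3410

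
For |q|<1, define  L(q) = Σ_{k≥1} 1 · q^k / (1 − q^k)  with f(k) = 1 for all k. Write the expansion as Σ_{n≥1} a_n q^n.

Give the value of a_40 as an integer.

a_40 = 8

[q^40] f(1)=1,f(2)=1,f(4)=1,f(5)=1,f(8)=1,f(10)=1,f(20)=1,f(40)=1 ⇒ 8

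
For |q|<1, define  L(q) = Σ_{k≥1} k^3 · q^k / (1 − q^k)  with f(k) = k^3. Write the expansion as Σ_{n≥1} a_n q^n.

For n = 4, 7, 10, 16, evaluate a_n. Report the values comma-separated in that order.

73, 344, 1134, 4681

n=4: 1·4 2·2 4·1  f→[1+8+64]=73
n=7: 7·1 1·7  f→[343+1]=344
[q^10] f(10)=1000,f(5)=125,f(2)=8,f(1)=1 ⇒ 1134
d|16:{1,2,4,8,16}  Σf=1+8+64+512+4096=4681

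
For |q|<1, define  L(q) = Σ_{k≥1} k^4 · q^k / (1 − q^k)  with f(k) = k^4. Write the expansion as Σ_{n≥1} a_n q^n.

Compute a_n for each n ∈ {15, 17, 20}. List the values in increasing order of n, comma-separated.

51332, 83522, 170898

d|15:{1,3,5,15}  Σf=1+81+625+50625=51332
q^17  k|17↦f(k): 1:1 17:83521  a_17=83522
q^20  k|20↦f(k): 20:160000 10:10000 5:625 4:256 2:16 1:1  a_20=170898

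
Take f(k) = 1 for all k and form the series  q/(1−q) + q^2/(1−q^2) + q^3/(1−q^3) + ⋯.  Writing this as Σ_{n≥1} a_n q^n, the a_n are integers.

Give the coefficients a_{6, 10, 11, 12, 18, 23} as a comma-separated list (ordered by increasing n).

4, 4, 2, 6, 6, 2

[q^6] f(1)=1,f(2)=1,f(3)=1,f(6)=1 ⇒ 4
n=10: 10·1 5·2 2·5 1·10  f→[1+1+1+1]=4
[q^11] f(1)=1,f(11)=1 ⇒ 2
n=12: 1·12 2·6 3·4 4·3 6·2 12·1  f→[1+1+1+1+1+1]=6
q^18  k|18↦f(k): 1:1 2:1 3:1 6:1 9:1 18:1  a_18=6
q^23  k|23↦f(k): 1:1 23:1  a_23=2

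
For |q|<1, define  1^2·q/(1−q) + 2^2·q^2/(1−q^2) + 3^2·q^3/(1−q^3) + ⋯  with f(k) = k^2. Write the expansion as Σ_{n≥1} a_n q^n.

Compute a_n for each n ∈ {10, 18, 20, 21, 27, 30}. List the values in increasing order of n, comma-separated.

d|10:{1,2,5,10}  Σf=1+4+25+100=130
d|18:{1,2,3,6,9,18}  Σf=1+4+9+36+81+324=455
d|20:{20,10,5,4,2,1}  Σf=400+100+25+16+4+1=546
[q^21] f(21)=441,f(7)=49,f(3)=9,f(1)=1 ⇒ 500
q^27  k|27↦f(k): 1:1 3:9 9:81 27:729  a_27=820
n=30: 30·1 15·2 10·3 6·5 5·6 3·10 2·15 1·30  f→[900+225+100+36+25+9+4+1]=1300

130, 455, 546, 500, 820, 1300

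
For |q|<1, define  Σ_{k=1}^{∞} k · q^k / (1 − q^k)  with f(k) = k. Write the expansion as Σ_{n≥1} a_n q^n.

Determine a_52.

q^52  k|52↦f(k): 52:52 26:26 13:13 4:4 2:2 1:1  a_52=98

a_52 = 98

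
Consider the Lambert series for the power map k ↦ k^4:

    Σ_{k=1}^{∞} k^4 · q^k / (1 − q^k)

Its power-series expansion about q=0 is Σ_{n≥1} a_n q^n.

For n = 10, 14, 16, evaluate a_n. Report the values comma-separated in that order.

10642, 40834, 69905

d|10:{1,2,5,10}  Σf=1+16+625+10000=10642
q^14  k|14↦f(k): 14:38416 7:2401 2:16 1:1  a_14=40834
[q^16] f(1)=1,f(2)=16,f(4)=256,f(8)=4096,f(16)=65536 ⇒ 69905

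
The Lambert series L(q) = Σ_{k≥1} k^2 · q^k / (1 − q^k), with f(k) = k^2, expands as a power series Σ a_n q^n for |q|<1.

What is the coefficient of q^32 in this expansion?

a_32 = 1365

[q^32] f(1)=1,f(2)=4,f(4)=16,f(8)=64,f(16)=256,f(32)=1024 ⇒ 1365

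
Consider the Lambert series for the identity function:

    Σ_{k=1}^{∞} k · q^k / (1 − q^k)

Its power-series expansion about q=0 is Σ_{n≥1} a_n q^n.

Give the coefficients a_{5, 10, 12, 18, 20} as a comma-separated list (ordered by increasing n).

[q^5] f(5)=5,f(1)=1 ⇒ 6
q^10  k|10↦f(k): 1:1 2:2 5:5 10:10  a_10=18
d|12:{12,6,4,3,2,1}  Σf=12+6+4+3+2+1=28
q^18  k|18↦f(k): 18:18 9:9 6:6 3:3 2:2 1:1  a_18=39
d|20:{20,10,5,4,2,1}  Σf=20+10+5+4+2+1=42

6, 18, 28, 39, 42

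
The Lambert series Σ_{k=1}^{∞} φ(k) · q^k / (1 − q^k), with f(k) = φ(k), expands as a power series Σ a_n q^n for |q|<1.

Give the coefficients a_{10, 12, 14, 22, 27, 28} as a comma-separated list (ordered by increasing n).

q^10  k|10↦φ(k): 10:4 5:4 2:1 1:1  a_10=10
n=12: 1·12 2·6 3·4 4·3 6·2 12·1  φ→[1+1+2+2+2+4]=12
n=14: 14·1 7·2 2·7 1·14  φ→[6+6+1+1]=14
q^22  k|22↦φ(k): 22:10 11:10 2:1 1:1  a_22=22
[q^27] φ(27)=18,φ(9)=6,φ(3)=2,φ(1)=1 ⇒ 27
[q^28] φ(28)=12,φ(14)=6,φ(7)=6,φ(4)=2,φ(2)=1,φ(1)=1 ⇒ 28

10, 12, 14, 22, 27, 28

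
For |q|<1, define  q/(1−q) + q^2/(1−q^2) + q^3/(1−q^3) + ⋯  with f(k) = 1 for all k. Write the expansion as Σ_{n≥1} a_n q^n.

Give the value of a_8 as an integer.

[q^8] f(1)=1,f(2)=1,f(4)=1,f(8)=1 ⇒ 4

a_8 = 4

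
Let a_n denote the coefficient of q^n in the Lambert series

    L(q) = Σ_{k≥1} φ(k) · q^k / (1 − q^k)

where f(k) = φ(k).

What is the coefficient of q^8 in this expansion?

[q^8] φ(1)=1,φ(2)=1,φ(4)=2,φ(8)=4 ⇒ 8

a_8 = 8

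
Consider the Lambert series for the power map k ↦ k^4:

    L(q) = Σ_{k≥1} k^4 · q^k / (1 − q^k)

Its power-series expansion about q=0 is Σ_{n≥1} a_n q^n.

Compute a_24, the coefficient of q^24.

n=24: 24·1 12·2 8·3 6·4 4·6 3·8 2·12 1·24  f→[331776+20736+4096+1296+256+81+16+1]=358258

a_24 = 358258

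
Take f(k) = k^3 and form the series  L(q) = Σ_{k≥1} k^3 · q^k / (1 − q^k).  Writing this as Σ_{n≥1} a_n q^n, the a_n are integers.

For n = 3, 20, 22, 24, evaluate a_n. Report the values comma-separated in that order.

n=3: 3·1 1·3  f→[27+1]=28
n=20: 20·1 10·2 5·4 4·5 2·10 1·20  f→[8000+1000+125+64+8+1]=9198
n=22: 1·22 2·11 11·2 22·1  f→[1+8+1331+10648]=11988
n=24: 24·1 12·2 8·3 6·4 4·6 3·8 2·12 1·24  f→[13824+1728+512+216+64+27+8+1]=16380

28, 9198, 11988, 16380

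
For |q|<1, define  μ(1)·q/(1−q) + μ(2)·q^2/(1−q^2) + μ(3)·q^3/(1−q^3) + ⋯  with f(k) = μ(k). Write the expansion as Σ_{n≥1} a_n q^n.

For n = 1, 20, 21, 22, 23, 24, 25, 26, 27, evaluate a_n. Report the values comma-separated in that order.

1, 0, 0, 0, 0, 0, 0, 0, 0

d|1:{1}  Σμ=1=1
q^20  k|20↦μ(k): 1:1 2:-1 4:0 5:-1 10:1 20:0  a_20=0
q^21  k|21↦μ(k): 21:1 7:-1 3:-1 1:1  a_21=0
d|22:{1,2,11,22}  Σμ=1+(-1)+(-1)+1=0
d|23:{23,1}  Σμ=(-1)+1=0
q^24  k|24↦μ(k): 1:1 2:-1 3:-1 4:0 6:1 8:0 12:0 24:0  a_24=0
d|25:{25,5,1}  Σμ=0+(-1)+1=0
q^26  k|26↦μ(k): 26:1 13:-1 2:-1 1:1  a_26=0
n=27: 1·27 3·9 9·3 27·1  μ→[1+(-1)+0+0]=0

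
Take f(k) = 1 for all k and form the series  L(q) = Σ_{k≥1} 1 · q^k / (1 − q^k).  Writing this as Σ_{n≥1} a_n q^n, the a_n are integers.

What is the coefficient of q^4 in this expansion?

n=4: 1·4 2·2 4·1  f→[1+1+1]=3

a_4 = 3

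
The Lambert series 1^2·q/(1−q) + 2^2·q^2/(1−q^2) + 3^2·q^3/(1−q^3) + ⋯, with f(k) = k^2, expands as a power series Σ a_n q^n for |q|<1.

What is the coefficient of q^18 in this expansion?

a_18 = 455

[q^18] f(1)=1,f(2)=4,f(3)=9,f(6)=36,f(9)=81,f(18)=324 ⇒ 455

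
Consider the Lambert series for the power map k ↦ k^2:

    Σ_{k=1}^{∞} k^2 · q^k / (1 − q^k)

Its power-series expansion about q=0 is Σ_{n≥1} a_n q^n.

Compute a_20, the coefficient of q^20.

a_20 = 546

d|20:{20,10,5,4,2,1}  Σf=400+100+25+16+4+1=546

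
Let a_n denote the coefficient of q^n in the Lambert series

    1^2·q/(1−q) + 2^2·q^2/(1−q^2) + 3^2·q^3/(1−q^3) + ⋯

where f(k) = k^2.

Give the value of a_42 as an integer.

[q^42] f(1)=1,f(2)=4,f(3)=9,f(6)=36,f(7)=49,f(14)=196,f(21)=441,f(42)=1764 ⇒ 2500

a_42 = 2500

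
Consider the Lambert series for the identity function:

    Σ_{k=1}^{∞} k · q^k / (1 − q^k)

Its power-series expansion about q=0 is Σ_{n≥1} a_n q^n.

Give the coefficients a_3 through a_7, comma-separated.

d|3:{3,1}  Σf=3+1=4
n=4: 4·1 2·2 1·4  f→[4+2+1]=7
[q^5] f(1)=1,f(5)=5 ⇒ 6
d|6:{6,3,2,1}  Σf=6+3+2+1=12
n=7: 7·1 1·7  f→[7+1]=8

4, 7, 6, 12, 8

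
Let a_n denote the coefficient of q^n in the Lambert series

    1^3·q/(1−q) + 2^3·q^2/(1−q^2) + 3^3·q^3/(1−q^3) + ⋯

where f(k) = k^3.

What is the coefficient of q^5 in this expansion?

a_5 = 126

d|5:{1,5}  Σf=1+125=126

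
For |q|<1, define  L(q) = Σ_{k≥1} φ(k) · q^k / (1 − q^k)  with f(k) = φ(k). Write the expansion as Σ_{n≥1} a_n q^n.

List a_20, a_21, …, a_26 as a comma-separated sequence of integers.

[q^20] φ(20)=8,φ(10)=4,φ(5)=4,φ(4)=2,φ(2)=1,φ(1)=1 ⇒ 20
d|21:{1,3,7,21}  Σφ=1+2+6+12=21
n=22: 22·1 11·2 2·11 1·22  φ→[10+10+1+1]=22
[q^23] φ(23)=22,φ(1)=1 ⇒ 23
n=24: 24·1 12·2 8·3 6·4 4·6 3·8 2·12 1·24  φ→[8+4+4+2+2+2+1+1]=24
d|25:{1,5,25}  Σφ=1+4+20=25
d|26:{26,13,2,1}  Σφ=12+12+1+1=26

20, 21, 22, 23, 24, 25, 26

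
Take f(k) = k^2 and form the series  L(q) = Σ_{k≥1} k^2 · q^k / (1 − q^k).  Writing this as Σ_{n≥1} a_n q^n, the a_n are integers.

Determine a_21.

a_21 = 500

[q^21] f(21)=441,f(7)=49,f(3)=9,f(1)=1 ⇒ 500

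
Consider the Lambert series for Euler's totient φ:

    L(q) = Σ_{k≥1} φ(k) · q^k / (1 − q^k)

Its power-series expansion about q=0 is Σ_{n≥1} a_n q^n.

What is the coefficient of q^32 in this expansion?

n=32: 32·1 16·2 8·4 4·8 2·16 1·32  φ→[16+8+4+2+1+1]=32

a_32 = 32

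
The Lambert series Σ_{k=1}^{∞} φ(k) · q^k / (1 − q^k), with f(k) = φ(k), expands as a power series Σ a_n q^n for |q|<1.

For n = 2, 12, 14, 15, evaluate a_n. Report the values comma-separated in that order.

q^2  k|2↦φ(k): 1:1 2:1  a_2=2
[q^12] φ(12)=4,φ(6)=2,φ(4)=2,φ(3)=2,φ(2)=1,φ(1)=1 ⇒ 12
n=14: 1·14 2·7 7·2 14·1  φ→[1+1+6+6]=14
d|15:{15,5,3,1}  Σφ=8+4+2+1=15

2, 12, 14, 15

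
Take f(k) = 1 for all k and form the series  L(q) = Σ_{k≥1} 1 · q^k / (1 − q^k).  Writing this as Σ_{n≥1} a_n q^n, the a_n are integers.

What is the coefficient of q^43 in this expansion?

[q^43] f(1)=1,f(43)=1 ⇒ 2

a_43 = 2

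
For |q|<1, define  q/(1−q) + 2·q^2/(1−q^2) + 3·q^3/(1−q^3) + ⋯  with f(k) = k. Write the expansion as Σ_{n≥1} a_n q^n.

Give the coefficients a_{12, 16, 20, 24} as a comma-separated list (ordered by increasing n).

n=12: 1·12 2·6 3·4 4·3 6·2 12·1  f→[1+2+3+4+6+12]=28
d|16:{1,2,4,8,16}  Σf=1+2+4+8+16=31
d|20:{20,10,5,4,2,1}  Σf=20+10+5+4+2+1=42
[q^24] f(1)=1,f(2)=2,f(3)=3,f(4)=4,f(6)=6,f(8)=8,f(12)=12,f(24)=24 ⇒ 60

28, 31, 42, 60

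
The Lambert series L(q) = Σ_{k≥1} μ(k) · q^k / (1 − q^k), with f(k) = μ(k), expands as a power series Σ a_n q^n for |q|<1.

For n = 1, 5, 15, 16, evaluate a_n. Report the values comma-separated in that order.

1, 0, 0, 0

n=1: 1·1  μ→[1]=1
q^5  k|5↦μ(k): 5:-1 1:1  a_5=0
q^15  k|15↦μ(k): 1:1 3:-1 5:-1 15:1  a_15=0
[q^16] μ(1)=1,μ(2)=-1,μ(4)=0,μ(8)=0,μ(16)=0 ⇒ 0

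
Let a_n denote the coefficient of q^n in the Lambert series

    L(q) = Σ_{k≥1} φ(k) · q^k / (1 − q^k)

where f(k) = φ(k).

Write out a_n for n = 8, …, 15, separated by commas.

d|8:{1,2,4,8}  Σφ=1+1+2+4=8
[q^9] φ(9)=6,φ(3)=2,φ(1)=1 ⇒ 9
[q^10] φ(10)=4,φ(5)=4,φ(2)=1,φ(1)=1 ⇒ 10
[q^11] φ(1)=1,φ(11)=10 ⇒ 11
d|12:{1,2,3,4,6,12}  Σφ=1+1+2+2+2+4=12
d|13:{13,1}  Σφ=12+1=13
d|14:{14,7,2,1}  Σφ=6+6+1+1=14
q^15  k|15↦φ(k): 15:8 5:4 3:2 1:1  a_15=15

8, 9, 10, 11, 12, 13, 14, 15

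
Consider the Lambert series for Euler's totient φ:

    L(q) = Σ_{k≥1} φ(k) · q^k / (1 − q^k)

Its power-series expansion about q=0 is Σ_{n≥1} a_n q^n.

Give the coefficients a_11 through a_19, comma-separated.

[q^11] φ(1)=1,φ(11)=10 ⇒ 11
[q^12] φ(1)=1,φ(2)=1,φ(3)=2,φ(4)=2,φ(6)=2,φ(12)=4 ⇒ 12
q^13  k|13↦φ(k): 13:12 1:1  a_13=13
d|14:{1,2,7,14}  Σφ=1+1+6+6=14
q^15  k|15↦φ(k): 1:1 3:2 5:4 15:8  a_15=15
n=16: 16·1 8·2 4·4 2·8 1·16  φ→[8+4+2+1+1]=16
[q^17] φ(1)=1,φ(17)=16 ⇒ 17
[q^18] φ(18)=6,φ(9)=6,φ(6)=2,φ(3)=2,φ(2)=1,φ(1)=1 ⇒ 18
[q^19] φ(1)=1,φ(19)=18 ⇒ 19

11, 12, 13, 14, 15, 16, 17, 18, 19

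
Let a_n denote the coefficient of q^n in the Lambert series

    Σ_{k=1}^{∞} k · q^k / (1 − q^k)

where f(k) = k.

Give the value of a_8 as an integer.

a_8 = 15

[q^8] f(8)=8,f(4)=4,f(2)=2,f(1)=1 ⇒ 15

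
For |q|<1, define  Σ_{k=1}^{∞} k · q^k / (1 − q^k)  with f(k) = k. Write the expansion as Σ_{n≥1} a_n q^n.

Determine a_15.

n=15: 1·15 3·5 5·3 15·1  f→[1+3+5+15]=24

a_15 = 24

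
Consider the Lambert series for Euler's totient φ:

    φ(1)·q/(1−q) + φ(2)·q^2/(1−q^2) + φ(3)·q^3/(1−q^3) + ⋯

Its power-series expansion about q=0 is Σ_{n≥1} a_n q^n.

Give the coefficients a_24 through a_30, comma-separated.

d|24:{1,2,3,4,6,8,12,24}  Σφ=1+1+2+2+2+4+4+8=24
d|25:{1,5,25}  Σφ=1+4+20=25
d|26:{26,13,2,1}  Σφ=12+12+1+1=26
q^27  k|27↦φ(k): 1:1 3:2 9:6 27:18  a_27=27
n=28: 28·1 14·2 7·4 4·7 2·14 1·28  φ→[12+6+6+2+1+1]=28
q^29  k|29↦φ(k): 1:1 29:28  a_29=29
d|30:{1,2,3,5,6,10,15,30}  Σφ=1+1+2+4+2+4+8+8=30

24, 25, 26, 27, 28, 29, 30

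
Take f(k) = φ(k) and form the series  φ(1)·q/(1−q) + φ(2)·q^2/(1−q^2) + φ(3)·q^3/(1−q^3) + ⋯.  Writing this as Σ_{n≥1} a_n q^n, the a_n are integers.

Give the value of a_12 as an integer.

d|12:{1,2,3,4,6,12}  Σφ=1+1+2+2+2+4=12

a_12 = 12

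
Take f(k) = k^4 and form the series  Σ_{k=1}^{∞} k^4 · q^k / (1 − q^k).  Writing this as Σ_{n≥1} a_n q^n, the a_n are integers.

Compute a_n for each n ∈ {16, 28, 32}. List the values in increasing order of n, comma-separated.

69905, 655746, 1118481

n=16: 16·1 8·2 4·4 2·8 1·16  f→[65536+4096+256+16+1]=69905
d|28:{28,14,7,4,2,1}  Σf=614656+38416+2401+256+16+1=655746
[q^32] f(1)=1,f(2)=16,f(4)=256,f(8)=4096,f(16)=65536,f(32)=1048576 ⇒ 1118481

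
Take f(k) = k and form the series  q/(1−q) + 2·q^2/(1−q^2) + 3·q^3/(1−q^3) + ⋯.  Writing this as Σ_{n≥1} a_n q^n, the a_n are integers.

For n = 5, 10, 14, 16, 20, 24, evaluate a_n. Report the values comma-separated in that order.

[q^5] f(5)=5,f(1)=1 ⇒ 6
[q^10] f(10)=10,f(5)=5,f(2)=2,f(1)=1 ⇒ 18
n=14: 14·1 7·2 2·7 1·14  f→[14+7+2+1]=24
d|16:{1,2,4,8,16}  Σf=1+2+4+8+16=31
d|20:{1,2,4,5,10,20}  Σf=1+2+4+5+10+20=42
n=24: 1·24 2·12 3·8 4·6 6·4 8·3 12·2 24·1  f→[1+2+3+4+6+8+12+24]=60

6, 18, 24, 31, 42, 60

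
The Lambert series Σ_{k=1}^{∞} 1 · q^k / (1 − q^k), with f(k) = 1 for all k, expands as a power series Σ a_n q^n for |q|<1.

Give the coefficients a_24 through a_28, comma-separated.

8, 3, 4, 4, 6

d|24:{24,12,8,6,4,3,2,1}  Σf=1+1+1+1+1+1+1+1=8
[q^25] f(1)=1,f(5)=1,f(25)=1 ⇒ 3
n=26: 26·1 13·2 2·13 1·26  f→[1+1+1+1]=4
[q^27] f(27)=1,f(9)=1,f(3)=1,f(1)=1 ⇒ 4
n=28: 1·28 2·14 4·7 7·4 14·2 28·1  f→[1+1+1+1+1+1]=6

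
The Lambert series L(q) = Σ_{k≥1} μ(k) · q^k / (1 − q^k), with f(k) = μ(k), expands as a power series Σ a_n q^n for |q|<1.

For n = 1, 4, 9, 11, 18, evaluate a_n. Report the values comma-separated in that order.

d|1:{1}  Σμ=1=1
d|4:{1,2,4}  Σμ=1+(-1)+0=0
q^9  k|9↦μ(k): 1:1 3:-1 9:0  a_9=0
n=11: 11·1 1·11  μ→[(-1)+1]=0
q^18  k|18↦μ(k): 18:0 9:0 6:1 3:-1 2:-1 1:1  a_18=0

1, 0, 0, 0, 0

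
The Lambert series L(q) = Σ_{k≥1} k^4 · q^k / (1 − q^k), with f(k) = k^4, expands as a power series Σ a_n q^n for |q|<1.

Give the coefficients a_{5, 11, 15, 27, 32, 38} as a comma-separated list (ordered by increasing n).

626, 14642, 51332, 538084, 1118481, 2215474

[q^5] f(1)=1,f(5)=625 ⇒ 626
q^11  k|11↦f(k): 1:1 11:14641  a_11=14642
q^15  k|15↦f(k): 1:1 3:81 5:625 15:50625  a_15=51332
q^27  k|27↦f(k): 1:1 3:81 9:6561 27:531441  a_27=538084
n=32: 32·1 16·2 8·4 4·8 2·16 1·32  f→[1048576+65536+4096+256+16+1]=1118481
q^38  k|38↦f(k): 38:2085136 19:130321 2:16 1:1  a_38=2215474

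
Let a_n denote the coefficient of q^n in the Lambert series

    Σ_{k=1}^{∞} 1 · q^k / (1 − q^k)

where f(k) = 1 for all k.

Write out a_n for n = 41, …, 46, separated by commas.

2, 8, 2, 6, 6, 4

q^41  k|41↦f(k): 1:1 41:1  a_41=2
n=42: 1·42 2·21 3·14 6·7 7·6 14·3 21·2 42·1  f→[1+1+1+1+1+1+1+1]=8
q^43  k|43↦f(k): 43:1 1:1  a_43=2
n=44: 1·44 2·22 4·11 11·4 22·2 44·1  f→[1+1+1+1+1+1]=6
q^45  k|45↦f(k): 1:1 3:1 5:1 9:1 15:1 45:1  a_45=6
n=46: 46·1 23·2 2·23 1·46  f→[1+1+1+1]=4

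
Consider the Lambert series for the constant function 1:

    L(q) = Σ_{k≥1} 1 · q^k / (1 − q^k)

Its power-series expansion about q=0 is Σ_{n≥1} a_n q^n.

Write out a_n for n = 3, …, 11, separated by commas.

2, 3, 2, 4, 2, 4, 3, 4, 2

[q^3] f(3)=1,f(1)=1 ⇒ 2
q^4  k|4↦f(k): 4:1 2:1 1:1  a_4=3
q^5  k|5↦f(k): 1:1 5:1  a_5=2
[q^6] f(6)=1,f(3)=1,f(2)=1,f(1)=1 ⇒ 4
n=7: 7·1 1·7  f→[1+1]=2
[q^8] f(1)=1,f(2)=1,f(4)=1,f(8)=1 ⇒ 4
n=9: 9·1 3·3 1·9  f→[1+1+1]=3
d|10:{1,2,5,10}  Σf=1+1+1+1=4
[q^11] f(11)=1,f(1)=1 ⇒ 2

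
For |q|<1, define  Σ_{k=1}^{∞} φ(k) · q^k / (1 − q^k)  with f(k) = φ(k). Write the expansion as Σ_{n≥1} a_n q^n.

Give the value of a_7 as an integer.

[q^7] φ(1)=1,φ(7)=6 ⇒ 7

a_7 = 7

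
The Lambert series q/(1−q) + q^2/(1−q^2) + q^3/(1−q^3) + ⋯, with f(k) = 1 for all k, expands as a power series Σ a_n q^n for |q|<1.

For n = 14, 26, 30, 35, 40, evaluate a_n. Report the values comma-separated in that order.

[q^14] f(1)=1,f(2)=1,f(7)=1,f(14)=1 ⇒ 4
[q^26] f(1)=1,f(2)=1,f(13)=1,f(26)=1 ⇒ 4
n=30: 1·30 2·15 3·10 5·6 6·5 10·3 15·2 30·1  f→[1+1+1+1+1+1+1+1]=8
d|35:{1,5,7,35}  Σf=1+1+1+1=4
n=40: 40·1 20·2 10·4 8·5 5·8 4·10 2·20 1·40  f→[1+1+1+1+1+1+1+1]=8

4, 4, 8, 4, 8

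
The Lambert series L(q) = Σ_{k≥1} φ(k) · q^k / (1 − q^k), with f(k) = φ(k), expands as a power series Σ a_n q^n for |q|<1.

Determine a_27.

d|27:{27,9,3,1}  Σφ=18+6+2+1=27

a_27 = 27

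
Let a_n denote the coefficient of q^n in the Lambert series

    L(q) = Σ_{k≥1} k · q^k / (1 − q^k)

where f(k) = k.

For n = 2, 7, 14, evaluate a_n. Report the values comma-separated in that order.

3, 8, 24

[q^2] f(2)=2,f(1)=1 ⇒ 3
[q^7] f(7)=7,f(1)=1 ⇒ 8
d|14:{1,2,7,14}  Σf=1+2+7+14=24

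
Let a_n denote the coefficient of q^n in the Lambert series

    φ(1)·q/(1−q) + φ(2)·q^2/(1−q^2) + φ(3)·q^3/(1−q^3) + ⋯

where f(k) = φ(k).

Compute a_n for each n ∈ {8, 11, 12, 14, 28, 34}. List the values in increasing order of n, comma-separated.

n=8: 1·8 2·4 4·2 8·1  φ→[1+1+2+4]=8
[q^11] φ(1)=1,φ(11)=10 ⇒ 11
[q^12] φ(1)=1,φ(2)=1,φ(3)=2,φ(4)=2,φ(6)=2,φ(12)=4 ⇒ 12
n=14: 1·14 2·7 7·2 14·1  φ→[1+1+6+6]=14
q^28  k|28↦φ(k): 28:12 14:6 7:6 4:2 2:1 1:1  a_28=28
[q^34] φ(1)=1,φ(2)=1,φ(17)=16,φ(34)=16 ⇒ 34

8, 11, 12, 14, 28, 34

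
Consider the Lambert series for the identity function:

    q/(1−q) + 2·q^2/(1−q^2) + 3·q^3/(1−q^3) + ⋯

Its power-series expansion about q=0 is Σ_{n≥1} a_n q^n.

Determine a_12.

[q^12] f(12)=12,f(6)=6,f(4)=4,f(3)=3,f(2)=2,f(1)=1 ⇒ 28

a_12 = 28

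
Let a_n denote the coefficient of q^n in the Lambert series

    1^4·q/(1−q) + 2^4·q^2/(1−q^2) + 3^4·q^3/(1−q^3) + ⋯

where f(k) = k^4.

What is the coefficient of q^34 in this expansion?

a_34 = 1419874

[q^34] f(1)=1,f(2)=16,f(17)=83521,f(34)=1336336 ⇒ 1419874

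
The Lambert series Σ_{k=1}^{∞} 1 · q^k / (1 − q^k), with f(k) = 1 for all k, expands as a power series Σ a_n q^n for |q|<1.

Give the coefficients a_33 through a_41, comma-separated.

4, 4, 4, 9, 2, 4, 4, 8, 2

n=33: 1·33 3·11 11·3 33·1  f→[1+1+1+1]=4
[q^34] f(34)=1,f(17)=1,f(2)=1,f(1)=1 ⇒ 4
[q^35] f(1)=1,f(5)=1,f(7)=1,f(35)=1 ⇒ 4
[q^36] f(36)=1,f(18)=1,f(12)=1,f(9)=1,f(6)=1,f(4)=1,f(3)=1,f(2)=1,f(1)=1 ⇒ 9
q^37  k|37↦f(k): 37:1 1:1  a_37=2
[q^38] f(38)=1,f(19)=1,f(2)=1,f(1)=1 ⇒ 4
q^39  k|39↦f(k): 39:1 13:1 3:1 1:1  a_39=4
[q^40] f(40)=1,f(20)=1,f(10)=1,f(8)=1,f(5)=1,f(4)=1,f(2)=1,f(1)=1 ⇒ 8
q^41  k|41↦f(k): 1:1 41:1  a_41=2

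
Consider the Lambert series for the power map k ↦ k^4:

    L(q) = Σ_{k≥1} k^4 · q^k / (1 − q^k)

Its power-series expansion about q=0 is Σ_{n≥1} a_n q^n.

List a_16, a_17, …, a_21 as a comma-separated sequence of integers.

d|16:{16,8,4,2,1}  Σf=65536+4096+256+16+1=69905
[q^17] f(17)=83521,f(1)=1 ⇒ 83522
d|18:{1,2,3,6,9,18}  Σf=1+16+81+1296+6561+104976=112931
d|19:{1,19}  Σf=1+130321=130322
[q^20] f(20)=160000,f(10)=10000,f(5)=625,f(4)=256,f(2)=16,f(1)=1 ⇒ 170898
d|21:{1,3,7,21}  Σf=1+81+2401+194481=196964

69905, 83522, 112931, 130322, 170898, 196964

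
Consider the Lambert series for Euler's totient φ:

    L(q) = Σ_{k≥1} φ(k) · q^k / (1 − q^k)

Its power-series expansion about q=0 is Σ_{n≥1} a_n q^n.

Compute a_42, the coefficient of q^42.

d|42:{42,21,14,7,6,3,2,1}  Σφ=12+12+6+6+2+2+1+1=42

a_42 = 42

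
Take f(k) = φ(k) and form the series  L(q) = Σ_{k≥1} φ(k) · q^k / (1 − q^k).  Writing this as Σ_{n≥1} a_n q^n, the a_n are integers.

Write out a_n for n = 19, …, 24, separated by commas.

d|19:{19,1}  Σφ=18+1=19
n=20: 1·20 2·10 4·5 5·4 10·2 20·1  φ→[1+1+2+4+4+8]=20
[q^21] φ(1)=1,φ(3)=2,φ(7)=6,φ(21)=12 ⇒ 21
n=22: 1·22 2·11 11·2 22·1  φ→[1+1+10+10]=22
d|23:{23,1}  Σφ=22+1=23
d|24:{24,12,8,6,4,3,2,1}  Σφ=8+4+4+2+2+2+1+1=24

19, 20, 21, 22, 23, 24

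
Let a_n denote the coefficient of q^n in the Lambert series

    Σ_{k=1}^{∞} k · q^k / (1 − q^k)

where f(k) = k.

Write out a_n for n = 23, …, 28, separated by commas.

d|23:{1,23}  Σf=1+23=24
[q^24] f(1)=1,f(2)=2,f(3)=3,f(4)=4,f(6)=6,f(8)=8,f(12)=12,f(24)=24 ⇒ 60
n=25: 25·1 5·5 1·25  f→[25+5+1]=31
[q^26] f(26)=26,f(13)=13,f(2)=2,f(1)=1 ⇒ 42
[q^27] f(1)=1,f(3)=3,f(9)=9,f(27)=27 ⇒ 40
n=28: 1·28 2·14 4·7 7·4 14·2 28·1  f→[1+2+4+7+14+28]=56

24, 60, 31, 42, 40, 56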